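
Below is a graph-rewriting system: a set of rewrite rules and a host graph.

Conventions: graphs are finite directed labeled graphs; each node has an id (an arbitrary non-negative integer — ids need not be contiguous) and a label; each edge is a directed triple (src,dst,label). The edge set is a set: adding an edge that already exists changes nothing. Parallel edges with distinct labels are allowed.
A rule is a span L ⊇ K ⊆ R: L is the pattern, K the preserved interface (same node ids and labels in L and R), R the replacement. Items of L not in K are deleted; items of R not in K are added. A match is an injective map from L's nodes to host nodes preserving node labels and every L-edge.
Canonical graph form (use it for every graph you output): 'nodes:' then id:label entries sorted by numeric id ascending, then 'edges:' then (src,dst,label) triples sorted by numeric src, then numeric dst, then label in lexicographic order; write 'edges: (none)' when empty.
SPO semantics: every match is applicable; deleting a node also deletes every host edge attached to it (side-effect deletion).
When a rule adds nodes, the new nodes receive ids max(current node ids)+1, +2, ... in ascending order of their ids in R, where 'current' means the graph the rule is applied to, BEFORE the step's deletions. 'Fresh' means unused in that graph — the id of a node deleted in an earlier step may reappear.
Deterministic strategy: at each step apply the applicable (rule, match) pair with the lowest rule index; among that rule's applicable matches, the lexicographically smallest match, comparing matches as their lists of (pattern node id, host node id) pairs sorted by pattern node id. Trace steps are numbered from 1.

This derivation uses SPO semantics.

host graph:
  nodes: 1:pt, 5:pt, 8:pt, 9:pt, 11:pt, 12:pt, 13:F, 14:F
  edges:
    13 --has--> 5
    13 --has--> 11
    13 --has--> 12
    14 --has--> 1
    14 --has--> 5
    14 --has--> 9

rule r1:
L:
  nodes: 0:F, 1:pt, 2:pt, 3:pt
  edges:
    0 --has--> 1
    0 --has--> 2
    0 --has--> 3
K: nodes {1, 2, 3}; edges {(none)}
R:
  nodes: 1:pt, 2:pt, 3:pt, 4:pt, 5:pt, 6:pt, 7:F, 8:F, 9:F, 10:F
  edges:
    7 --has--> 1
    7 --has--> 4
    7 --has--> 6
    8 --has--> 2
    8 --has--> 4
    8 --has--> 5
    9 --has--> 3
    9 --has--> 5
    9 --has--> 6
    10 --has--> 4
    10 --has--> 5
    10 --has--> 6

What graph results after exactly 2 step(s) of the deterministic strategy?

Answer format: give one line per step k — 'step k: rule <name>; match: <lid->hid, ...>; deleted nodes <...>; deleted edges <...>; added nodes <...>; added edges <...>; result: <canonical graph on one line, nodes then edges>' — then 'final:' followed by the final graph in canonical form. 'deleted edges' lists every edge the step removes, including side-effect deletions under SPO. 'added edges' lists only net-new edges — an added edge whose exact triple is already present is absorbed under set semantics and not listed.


step 1: rule r1; match: 0->13, 1->5, 2->11, 3->12; deleted nodes 13; deleted edges (13,5,has); (13,11,has); (13,12,has); added nodes 15, 16, 17, 18, 19, 20, 21; added edges (18,5,has); (18,15,has); (18,17,has); (19,11,has); (19,15,has); (19,16,has); (20,12,has); (20,16,has); (20,17,has); (21,15,has); (21,16,has); (21,17,has); result: nodes: 1:pt, 5:pt, 8:pt, 9:pt, 11:pt, 12:pt, 14:F, 15:pt, 16:pt, 17:pt, 18:F, 19:F, 20:F, 21:F edges: (14,1,has); (14,5,has); (14,9,has); (18,5,has); (18,15,has); (18,17,has); (19,11,has); (19,15,has); (19,16,has); (20,12,has); (20,16,has); (20,17,has); (21,15,has); (21,16,has); (21,17,has)
step 2: rule r1; match: 0->14, 1->1, 2->5, 3->9; deleted nodes 14; deleted edges (14,1,has); (14,5,has); (14,9,has); added nodes 22, 23, 24, 25, 26, 27, 28; added edges (25,1,has); (25,22,has); (25,24,has); (26,5,has); (26,22,has); (26,23,has); (27,9,has); (27,23,has); (27,24,has); (28,22,has); (28,23,has); (28,24,has); result: nodes: 1:pt, 5:pt, 8:pt, 9:pt, 11:pt, 12:pt, 15:pt, 16:pt, 17:pt, 18:F, 19:F, 20:F, 21:F, 22:pt, 23:pt, 24:pt, 25:F, 26:F, 27:F, 28:F edges: (18,5,has); (18,15,has); (18,17,has); (19,11,has); (19,15,has); (19,16,has); (20,12,has); (20,16,has); (20,17,has); (21,15,has); (21,16,has); (21,17,has); (25,1,has); (25,22,has); (25,24,has); (26,5,has); (26,22,has); (26,23,has); (27,9,has); (27,23,has); (27,24,has); (28,22,has); (28,23,has); (28,24,has)
final:
nodes: 1:pt, 5:pt, 8:pt, 9:pt, 11:pt, 12:pt, 15:pt, 16:pt, 17:pt, 18:F, 19:F, 20:F, 21:F, 22:pt, 23:pt, 24:pt, 25:F, 26:F, 27:F, 28:F
edges: (18,5,has); (18,15,has); (18,17,has); (19,11,has); (19,15,has); (19,16,has); (20,12,has); (20,16,has); (20,17,has); (21,15,has); (21,16,has); (21,17,has); (25,1,has); (25,22,has); (25,24,has); (26,5,has); (26,22,has); (26,23,has); (27,9,has); (27,23,has); (27,24,has); (28,22,has); (28,23,has); (28,24,has)


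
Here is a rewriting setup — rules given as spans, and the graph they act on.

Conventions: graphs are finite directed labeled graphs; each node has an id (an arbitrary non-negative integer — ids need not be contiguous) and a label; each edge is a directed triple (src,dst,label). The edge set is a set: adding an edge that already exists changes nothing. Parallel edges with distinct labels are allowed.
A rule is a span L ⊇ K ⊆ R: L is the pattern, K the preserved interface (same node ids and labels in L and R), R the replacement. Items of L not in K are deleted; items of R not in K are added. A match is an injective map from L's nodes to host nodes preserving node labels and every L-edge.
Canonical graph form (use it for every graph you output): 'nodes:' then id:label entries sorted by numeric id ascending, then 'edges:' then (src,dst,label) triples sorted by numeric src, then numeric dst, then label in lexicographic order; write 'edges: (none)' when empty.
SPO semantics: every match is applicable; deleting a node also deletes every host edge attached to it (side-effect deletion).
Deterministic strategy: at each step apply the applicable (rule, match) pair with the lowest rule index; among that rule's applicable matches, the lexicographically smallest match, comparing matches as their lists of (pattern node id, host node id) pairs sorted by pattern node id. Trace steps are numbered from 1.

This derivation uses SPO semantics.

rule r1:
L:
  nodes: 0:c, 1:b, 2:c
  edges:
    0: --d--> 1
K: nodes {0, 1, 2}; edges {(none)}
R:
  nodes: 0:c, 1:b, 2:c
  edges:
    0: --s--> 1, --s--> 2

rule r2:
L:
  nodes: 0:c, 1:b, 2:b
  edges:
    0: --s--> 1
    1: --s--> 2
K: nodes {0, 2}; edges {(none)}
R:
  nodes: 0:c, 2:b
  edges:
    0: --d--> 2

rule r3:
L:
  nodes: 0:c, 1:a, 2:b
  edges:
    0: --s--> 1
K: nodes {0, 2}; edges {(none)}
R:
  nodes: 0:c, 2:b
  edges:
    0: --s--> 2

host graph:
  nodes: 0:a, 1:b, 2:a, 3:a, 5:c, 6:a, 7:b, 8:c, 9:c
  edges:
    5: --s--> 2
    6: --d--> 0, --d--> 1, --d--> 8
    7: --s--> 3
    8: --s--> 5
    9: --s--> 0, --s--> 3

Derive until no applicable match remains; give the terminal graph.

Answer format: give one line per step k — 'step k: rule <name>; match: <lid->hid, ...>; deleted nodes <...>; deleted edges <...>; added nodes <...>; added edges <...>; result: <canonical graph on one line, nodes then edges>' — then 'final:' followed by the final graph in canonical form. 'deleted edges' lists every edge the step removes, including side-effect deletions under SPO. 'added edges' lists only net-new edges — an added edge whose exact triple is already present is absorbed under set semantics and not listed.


step 1: rule r3; match: 0->5, 1->2, 2->1; deleted nodes 2; deleted edges (5,2,s); added nodes (none); added edges (5,1,s); result: nodes: 0:a, 1:b, 3:a, 5:c, 6:a, 7:b, 8:c, 9:c edges: (5,1,s); (6,0,d); (6,1,d); (6,8,d); (7,3,s); (8,5,s); (9,0,s); (9,3,s)
step 2: rule r3; match: 0->9, 1->0, 2->1; deleted nodes 0; deleted edges (6,0,d); (9,0,s); added nodes (none); added edges (9,1,s); result: nodes: 1:b, 3:a, 5:c, 6:a, 7:b, 8:c, 9:c edges: (5,1,s); (6,1,d); (6,8,d); (7,3,s); (8,5,s); (9,1,s); (9,3,s)
step 3: rule r3; match: 0->9, 1->3, 2->1; deleted nodes 3; deleted edges (7,3,s); (9,3,s); added nodes (none); added edges (none); result: nodes: 1:b, 5:c, 6:a, 7:b, 8:c, 9:c edges: (5,1,s); (6,1,d); (6,8,d); (8,5,s); (9,1,s)
final:
nodes: 1:b, 5:c, 6:a, 7:b, 8:c, 9:c
edges: (5,1,s); (6,1,d); (6,8,d); (8,5,s); (9,1,s)


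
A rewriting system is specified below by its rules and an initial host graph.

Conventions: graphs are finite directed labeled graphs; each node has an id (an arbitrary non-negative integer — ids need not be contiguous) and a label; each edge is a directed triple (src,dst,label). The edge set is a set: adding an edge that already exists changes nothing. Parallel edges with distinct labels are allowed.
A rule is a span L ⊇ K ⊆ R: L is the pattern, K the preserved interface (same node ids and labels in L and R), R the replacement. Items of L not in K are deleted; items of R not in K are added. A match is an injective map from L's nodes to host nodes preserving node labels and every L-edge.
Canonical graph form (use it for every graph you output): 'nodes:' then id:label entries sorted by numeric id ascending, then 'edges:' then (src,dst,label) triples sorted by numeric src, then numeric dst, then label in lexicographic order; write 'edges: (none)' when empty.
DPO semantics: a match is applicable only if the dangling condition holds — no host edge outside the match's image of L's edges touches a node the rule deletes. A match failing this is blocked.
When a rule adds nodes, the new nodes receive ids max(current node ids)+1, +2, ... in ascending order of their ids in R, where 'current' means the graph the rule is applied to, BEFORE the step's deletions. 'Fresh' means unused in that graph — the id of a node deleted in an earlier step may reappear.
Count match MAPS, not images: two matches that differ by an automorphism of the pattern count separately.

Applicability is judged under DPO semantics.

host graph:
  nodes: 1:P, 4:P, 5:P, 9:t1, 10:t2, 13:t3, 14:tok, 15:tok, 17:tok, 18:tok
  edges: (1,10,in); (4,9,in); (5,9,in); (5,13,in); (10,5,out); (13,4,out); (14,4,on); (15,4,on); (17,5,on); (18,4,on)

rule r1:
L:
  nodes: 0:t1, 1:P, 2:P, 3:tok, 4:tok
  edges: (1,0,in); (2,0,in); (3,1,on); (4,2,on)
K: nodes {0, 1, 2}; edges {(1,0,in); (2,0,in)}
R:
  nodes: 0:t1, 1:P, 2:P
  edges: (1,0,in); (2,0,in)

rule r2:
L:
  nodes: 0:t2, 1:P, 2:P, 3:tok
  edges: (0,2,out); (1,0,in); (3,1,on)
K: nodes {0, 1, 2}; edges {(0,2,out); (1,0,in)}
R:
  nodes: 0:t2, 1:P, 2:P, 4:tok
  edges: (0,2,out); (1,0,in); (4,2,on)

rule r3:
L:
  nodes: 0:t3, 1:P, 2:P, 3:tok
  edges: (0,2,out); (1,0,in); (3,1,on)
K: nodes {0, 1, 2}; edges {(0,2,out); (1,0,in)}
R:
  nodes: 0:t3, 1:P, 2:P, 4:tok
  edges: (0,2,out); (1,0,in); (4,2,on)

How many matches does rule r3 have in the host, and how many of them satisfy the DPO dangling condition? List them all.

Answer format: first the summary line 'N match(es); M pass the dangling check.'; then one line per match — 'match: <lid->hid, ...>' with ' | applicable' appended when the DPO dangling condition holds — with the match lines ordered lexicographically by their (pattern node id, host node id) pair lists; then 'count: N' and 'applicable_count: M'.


1 match(es); 1 pass the dangling check.
match: 0->13, 1->5, 2->4, 3->17 | applicable
count: 1
applicable_count: 1


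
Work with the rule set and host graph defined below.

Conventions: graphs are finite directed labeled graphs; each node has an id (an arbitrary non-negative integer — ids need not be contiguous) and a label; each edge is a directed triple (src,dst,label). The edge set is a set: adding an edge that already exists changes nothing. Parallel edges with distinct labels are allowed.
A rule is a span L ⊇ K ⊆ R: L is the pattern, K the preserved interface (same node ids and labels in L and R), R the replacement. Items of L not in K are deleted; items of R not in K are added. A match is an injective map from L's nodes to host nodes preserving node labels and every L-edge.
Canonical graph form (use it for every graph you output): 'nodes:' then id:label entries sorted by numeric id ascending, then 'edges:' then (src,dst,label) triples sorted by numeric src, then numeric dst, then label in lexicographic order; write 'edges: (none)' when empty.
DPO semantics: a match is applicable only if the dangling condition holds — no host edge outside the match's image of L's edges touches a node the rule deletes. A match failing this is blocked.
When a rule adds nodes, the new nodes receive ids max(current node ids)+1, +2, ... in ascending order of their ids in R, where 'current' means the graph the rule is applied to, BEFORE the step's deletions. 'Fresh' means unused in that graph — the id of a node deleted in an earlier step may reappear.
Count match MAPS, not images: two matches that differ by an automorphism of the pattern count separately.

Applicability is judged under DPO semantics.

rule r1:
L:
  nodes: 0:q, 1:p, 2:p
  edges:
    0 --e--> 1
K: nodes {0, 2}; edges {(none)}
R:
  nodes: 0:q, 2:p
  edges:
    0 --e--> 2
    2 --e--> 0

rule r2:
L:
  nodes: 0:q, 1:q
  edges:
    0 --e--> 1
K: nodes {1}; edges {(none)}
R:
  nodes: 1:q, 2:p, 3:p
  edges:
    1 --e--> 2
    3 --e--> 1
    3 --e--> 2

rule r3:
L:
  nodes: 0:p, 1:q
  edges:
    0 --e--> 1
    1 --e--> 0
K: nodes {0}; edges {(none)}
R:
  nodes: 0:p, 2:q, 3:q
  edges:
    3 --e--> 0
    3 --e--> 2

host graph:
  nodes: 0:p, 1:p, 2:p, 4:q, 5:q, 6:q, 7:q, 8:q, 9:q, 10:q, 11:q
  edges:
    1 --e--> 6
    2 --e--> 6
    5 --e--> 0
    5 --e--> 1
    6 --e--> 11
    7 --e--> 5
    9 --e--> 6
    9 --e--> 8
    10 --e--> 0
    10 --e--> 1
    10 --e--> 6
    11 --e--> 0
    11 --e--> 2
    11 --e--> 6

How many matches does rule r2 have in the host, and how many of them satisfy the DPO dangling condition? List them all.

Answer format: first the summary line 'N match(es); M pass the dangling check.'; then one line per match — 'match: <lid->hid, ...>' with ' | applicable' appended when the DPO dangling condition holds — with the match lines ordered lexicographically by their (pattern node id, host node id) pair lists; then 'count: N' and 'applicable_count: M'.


6 match(es); 1 pass the dangling check.
match: 0->6, 1->11
match: 0->7, 1->5 | applicable
match: 0->9, 1->6
match: 0->9, 1->8
match: 0->10, 1->6
match: 0->11, 1->6
count: 6
applicable_count: 1


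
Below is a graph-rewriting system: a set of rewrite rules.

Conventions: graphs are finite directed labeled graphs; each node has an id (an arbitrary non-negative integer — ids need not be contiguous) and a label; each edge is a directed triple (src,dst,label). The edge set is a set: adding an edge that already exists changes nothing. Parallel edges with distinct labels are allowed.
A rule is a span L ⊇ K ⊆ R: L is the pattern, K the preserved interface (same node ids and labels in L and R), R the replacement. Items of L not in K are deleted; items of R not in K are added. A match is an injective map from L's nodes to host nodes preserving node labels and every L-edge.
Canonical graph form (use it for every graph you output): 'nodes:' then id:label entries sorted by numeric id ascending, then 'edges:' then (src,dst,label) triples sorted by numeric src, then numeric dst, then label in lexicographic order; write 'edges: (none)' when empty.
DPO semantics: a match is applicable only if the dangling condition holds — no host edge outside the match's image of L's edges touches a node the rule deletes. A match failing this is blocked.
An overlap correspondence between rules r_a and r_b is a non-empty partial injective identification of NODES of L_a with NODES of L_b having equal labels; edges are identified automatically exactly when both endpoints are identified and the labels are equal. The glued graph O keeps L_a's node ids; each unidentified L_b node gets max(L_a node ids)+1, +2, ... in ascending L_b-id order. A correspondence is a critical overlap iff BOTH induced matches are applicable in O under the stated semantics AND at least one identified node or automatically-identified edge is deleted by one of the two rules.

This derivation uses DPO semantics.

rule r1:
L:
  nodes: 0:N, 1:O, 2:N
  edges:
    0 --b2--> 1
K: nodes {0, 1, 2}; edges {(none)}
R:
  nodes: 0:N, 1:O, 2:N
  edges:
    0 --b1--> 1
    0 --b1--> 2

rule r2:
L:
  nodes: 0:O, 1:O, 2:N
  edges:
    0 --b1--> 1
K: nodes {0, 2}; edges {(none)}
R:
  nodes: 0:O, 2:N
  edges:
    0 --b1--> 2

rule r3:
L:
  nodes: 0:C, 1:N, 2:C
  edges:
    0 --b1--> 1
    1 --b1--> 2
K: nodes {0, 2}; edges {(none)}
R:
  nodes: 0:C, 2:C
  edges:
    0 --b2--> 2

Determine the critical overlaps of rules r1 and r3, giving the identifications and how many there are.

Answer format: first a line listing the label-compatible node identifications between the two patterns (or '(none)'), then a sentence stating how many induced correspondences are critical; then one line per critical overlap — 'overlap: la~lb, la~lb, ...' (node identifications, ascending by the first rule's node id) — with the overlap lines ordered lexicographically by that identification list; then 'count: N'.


label-compatible node identifications between L(r1) and L(r3): 0~1, 2~1
1 of the induced correspondences is a critical overlap of r1 and r3.
overlap: 2~1
count: 1


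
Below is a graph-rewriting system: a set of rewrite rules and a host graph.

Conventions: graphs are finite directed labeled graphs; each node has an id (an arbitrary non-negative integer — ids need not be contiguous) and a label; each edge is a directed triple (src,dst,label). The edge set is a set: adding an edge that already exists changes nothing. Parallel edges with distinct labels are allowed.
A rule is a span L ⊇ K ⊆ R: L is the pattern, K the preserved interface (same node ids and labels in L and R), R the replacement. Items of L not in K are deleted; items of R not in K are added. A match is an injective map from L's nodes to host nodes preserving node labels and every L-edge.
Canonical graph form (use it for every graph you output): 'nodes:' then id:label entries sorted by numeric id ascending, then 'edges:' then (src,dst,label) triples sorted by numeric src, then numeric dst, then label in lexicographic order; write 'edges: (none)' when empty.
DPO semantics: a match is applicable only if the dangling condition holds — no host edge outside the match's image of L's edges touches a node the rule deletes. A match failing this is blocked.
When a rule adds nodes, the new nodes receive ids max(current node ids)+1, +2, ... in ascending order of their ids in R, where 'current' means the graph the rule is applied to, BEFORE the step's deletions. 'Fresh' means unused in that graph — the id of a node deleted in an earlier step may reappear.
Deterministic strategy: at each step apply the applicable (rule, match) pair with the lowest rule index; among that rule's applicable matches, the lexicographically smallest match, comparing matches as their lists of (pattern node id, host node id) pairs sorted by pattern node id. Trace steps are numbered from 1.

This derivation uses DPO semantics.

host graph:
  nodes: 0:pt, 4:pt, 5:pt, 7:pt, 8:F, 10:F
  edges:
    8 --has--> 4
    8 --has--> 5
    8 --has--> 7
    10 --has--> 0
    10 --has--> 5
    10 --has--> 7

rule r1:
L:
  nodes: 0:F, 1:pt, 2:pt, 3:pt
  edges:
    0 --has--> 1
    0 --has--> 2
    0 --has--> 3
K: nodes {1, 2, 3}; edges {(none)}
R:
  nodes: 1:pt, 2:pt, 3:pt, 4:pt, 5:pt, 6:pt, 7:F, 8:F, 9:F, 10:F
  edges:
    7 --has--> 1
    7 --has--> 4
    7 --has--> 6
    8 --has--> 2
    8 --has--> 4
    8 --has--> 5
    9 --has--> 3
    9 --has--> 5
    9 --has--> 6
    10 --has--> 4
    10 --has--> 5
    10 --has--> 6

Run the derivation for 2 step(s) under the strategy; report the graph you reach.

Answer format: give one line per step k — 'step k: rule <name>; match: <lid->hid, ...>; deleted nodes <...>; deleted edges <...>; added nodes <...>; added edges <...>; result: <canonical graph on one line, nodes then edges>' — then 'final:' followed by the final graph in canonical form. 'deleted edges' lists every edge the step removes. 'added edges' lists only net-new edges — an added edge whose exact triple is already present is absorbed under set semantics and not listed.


step 1: rule r1; match: 0->8, 1->4, 2->5, 3->7; deleted nodes 8; deleted edges (8,4,has); (8,5,has); (8,7,has); added nodes 11, 12, 13, 14, 15, 16, 17; added edges (14,4,has); (14,11,has); (14,13,has); (15,5,has); (15,11,has); (15,12,has); (16,7,has); (16,12,has); (16,13,has); (17,11,has); (17,12,has); (17,13,has); result: nodes: 0:pt, 4:pt, 5:pt, 7:pt, 10:F, 11:pt, 12:pt, 13:pt, 14:F, 15:F, 16:F, 17:F edges: (10,0,has); (10,5,has); (10,7,has); (14,4,has); (14,11,has); (14,13,has); (15,5,has); (15,11,has); (15,12,has); (16,7,has); (16,12,has); (16,13,has); (17,11,has); (17,12,has); (17,13,has)
step 2: rule r1; match: 0->10, 1->0, 2->5, 3->7; deleted nodes 10; deleted edges (10,0,has); (10,5,has); (10,7,has); added nodes 18, 19, 20, 21, 22, 23, 24; added edges (21,0,has); (21,18,has); (21,20,has); (22,5,has); (22,18,has); (22,19,has); (23,7,has); (23,19,has); (23,20,has); (24,18,has); (24,19,has); (24,20,has); result: nodes: 0:pt, 4:pt, 5:pt, 7:pt, 11:pt, 12:pt, 13:pt, 14:F, 15:F, 16:F, 17:F, 18:pt, 19:pt, 20:pt, 21:F, 22:F, 23:F, 24:F edges: (14,4,has); (14,11,has); (14,13,has); (15,5,has); (15,11,has); (15,12,has); (16,7,has); (16,12,has); (16,13,has); (17,11,has); (17,12,has); (17,13,has); (21,0,has); (21,18,has); (21,20,has); (22,5,has); (22,18,has); (22,19,has); (23,7,has); (23,19,has); (23,20,has); (24,18,has); (24,19,has); (24,20,has)
final:
nodes: 0:pt, 4:pt, 5:pt, 7:pt, 11:pt, 12:pt, 13:pt, 14:F, 15:F, 16:F, 17:F, 18:pt, 19:pt, 20:pt, 21:F, 22:F, 23:F, 24:F
edges: (14,4,has); (14,11,has); (14,13,has); (15,5,has); (15,11,has); (15,12,has); (16,7,has); (16,12,has); (16,13,has); (17,11,has); (17,12,has); (17,13,has); (21,0,has); (21,18,has); (21,20,has); (22,5,has); (22,18,has); (22,19,has); (23,7,has); (23,19,has); (23,20,has); (24,18,has); (24,19,has); (24,20,has)


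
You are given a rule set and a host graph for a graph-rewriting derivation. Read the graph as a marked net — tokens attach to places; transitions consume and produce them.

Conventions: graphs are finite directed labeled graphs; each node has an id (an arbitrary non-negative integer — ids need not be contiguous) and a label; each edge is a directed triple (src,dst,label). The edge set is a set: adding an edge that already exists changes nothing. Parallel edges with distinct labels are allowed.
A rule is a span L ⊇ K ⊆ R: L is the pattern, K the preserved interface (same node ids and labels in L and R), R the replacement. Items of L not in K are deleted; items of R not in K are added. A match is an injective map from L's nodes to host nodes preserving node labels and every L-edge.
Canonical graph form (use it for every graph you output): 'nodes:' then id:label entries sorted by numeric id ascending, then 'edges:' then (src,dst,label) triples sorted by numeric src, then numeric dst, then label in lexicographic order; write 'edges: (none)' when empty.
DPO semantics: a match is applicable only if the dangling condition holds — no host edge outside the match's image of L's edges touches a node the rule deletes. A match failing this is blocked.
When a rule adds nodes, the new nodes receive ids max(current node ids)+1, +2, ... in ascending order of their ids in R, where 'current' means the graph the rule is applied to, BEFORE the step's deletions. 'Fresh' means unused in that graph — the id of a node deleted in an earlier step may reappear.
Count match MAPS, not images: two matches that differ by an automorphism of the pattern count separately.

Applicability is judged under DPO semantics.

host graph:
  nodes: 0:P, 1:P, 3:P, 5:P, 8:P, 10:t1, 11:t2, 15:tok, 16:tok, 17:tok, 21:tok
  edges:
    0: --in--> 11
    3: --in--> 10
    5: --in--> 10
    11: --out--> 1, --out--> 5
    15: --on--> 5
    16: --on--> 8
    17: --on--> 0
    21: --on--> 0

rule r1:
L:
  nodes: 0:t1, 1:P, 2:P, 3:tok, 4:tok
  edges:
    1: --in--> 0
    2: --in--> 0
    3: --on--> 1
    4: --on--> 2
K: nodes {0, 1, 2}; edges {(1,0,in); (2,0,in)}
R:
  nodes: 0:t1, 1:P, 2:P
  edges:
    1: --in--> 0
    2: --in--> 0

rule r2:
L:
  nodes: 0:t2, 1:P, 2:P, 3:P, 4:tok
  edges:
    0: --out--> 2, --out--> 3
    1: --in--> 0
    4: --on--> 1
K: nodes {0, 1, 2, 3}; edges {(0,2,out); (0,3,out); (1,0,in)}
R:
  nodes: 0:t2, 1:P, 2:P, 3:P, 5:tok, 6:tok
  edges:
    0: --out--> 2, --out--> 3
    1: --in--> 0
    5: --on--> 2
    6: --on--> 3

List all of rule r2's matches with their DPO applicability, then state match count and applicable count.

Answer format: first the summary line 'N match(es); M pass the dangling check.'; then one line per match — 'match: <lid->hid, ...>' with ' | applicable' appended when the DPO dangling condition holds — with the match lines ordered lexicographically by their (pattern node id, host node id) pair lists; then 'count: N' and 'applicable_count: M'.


4 match(es); 4 pass the dangling check.
match: 0->11, 1->0, 2->1, 3->5, 4->17 | applicable
match: 0->11, 1->0, 2->1, 3->5, 4->21 | applicable
match: 0->11, 1->0, 2->5, 3->1, 4->17 | applicable
match: 0->11, 1->0, 2->5, 3->1, 4->21 | applicable
count: 4
applicable_count: 4


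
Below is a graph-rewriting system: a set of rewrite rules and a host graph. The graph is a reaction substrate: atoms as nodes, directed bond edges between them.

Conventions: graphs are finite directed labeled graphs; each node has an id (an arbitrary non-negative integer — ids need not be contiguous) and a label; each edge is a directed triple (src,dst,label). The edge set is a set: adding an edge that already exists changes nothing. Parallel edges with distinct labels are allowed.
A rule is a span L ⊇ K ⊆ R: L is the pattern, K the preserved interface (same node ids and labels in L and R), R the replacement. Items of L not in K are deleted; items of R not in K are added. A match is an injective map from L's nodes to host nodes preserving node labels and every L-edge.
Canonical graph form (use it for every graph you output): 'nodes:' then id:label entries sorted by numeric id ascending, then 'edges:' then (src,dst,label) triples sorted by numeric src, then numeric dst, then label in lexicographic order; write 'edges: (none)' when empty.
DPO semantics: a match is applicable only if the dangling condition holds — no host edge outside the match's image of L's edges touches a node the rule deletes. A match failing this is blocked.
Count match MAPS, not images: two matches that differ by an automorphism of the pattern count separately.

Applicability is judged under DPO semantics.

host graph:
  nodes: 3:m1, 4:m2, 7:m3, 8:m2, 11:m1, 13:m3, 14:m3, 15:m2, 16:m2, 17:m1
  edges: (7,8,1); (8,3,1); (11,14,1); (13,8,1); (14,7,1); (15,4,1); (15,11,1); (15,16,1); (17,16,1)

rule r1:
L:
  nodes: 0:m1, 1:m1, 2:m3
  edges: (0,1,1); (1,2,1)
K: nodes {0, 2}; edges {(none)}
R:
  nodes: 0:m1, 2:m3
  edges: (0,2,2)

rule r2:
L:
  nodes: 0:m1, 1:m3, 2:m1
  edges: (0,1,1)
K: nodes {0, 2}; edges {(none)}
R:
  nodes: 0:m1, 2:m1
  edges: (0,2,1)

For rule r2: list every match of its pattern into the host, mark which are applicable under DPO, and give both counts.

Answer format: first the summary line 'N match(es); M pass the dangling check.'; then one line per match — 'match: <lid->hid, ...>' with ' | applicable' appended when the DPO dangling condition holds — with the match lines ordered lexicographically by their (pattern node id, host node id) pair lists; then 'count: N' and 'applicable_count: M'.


2 match(es); 0 pass the dangling check.
match: 0->11, 1->14, 2->3
match: 0->11, 1->14, 2->17
count: 2
applicable_count: 0


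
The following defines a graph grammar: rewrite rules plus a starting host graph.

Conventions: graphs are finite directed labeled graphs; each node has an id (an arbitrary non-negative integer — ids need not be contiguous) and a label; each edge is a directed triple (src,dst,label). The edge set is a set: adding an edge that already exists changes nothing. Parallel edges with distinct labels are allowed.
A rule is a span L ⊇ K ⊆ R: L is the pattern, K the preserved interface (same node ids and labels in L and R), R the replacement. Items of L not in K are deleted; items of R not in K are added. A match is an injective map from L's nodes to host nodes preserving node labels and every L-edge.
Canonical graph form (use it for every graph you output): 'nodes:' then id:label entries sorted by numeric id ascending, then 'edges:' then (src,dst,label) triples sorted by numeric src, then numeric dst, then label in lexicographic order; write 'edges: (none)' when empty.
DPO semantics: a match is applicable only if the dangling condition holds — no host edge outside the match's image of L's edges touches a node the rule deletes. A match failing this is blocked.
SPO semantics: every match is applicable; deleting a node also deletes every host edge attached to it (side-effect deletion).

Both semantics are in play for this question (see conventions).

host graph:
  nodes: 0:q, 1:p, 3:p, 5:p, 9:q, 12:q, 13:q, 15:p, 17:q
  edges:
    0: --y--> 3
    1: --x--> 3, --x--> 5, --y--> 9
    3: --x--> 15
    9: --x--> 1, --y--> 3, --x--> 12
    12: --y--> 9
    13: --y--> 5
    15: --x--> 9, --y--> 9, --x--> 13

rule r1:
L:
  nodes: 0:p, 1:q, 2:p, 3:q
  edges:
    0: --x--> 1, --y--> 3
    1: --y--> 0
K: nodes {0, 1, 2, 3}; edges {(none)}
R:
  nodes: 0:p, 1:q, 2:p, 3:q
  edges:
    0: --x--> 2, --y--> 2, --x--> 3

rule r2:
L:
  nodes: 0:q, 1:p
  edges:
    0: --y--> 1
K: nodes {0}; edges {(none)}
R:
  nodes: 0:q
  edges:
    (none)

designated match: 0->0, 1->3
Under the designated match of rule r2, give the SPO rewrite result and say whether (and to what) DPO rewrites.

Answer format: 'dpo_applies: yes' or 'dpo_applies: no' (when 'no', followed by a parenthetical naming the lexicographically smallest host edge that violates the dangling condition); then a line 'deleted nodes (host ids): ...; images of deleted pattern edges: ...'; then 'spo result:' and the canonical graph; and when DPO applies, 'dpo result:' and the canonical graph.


dpo_applies: no
(the rule deletes node 3, which keeps host edge (1,3,x) outside the match image — the dangling condition fails, DPO blocks; SPO proceeds and side-deletes such edges)
deleted nodes (host ids): 3; images of deleted pattern edges: (0,3,y)
spo result:
nodes: 0:q, 1:p, 5:p, 9:q, 12:q, 13:q, 15:p, 17:q
edges: (1,5,x); (1,9,y); (9,1,x); (9,12,x); (12,9,y); (13,5,y); (15,9,x); (15,9,y); (15,13,x)


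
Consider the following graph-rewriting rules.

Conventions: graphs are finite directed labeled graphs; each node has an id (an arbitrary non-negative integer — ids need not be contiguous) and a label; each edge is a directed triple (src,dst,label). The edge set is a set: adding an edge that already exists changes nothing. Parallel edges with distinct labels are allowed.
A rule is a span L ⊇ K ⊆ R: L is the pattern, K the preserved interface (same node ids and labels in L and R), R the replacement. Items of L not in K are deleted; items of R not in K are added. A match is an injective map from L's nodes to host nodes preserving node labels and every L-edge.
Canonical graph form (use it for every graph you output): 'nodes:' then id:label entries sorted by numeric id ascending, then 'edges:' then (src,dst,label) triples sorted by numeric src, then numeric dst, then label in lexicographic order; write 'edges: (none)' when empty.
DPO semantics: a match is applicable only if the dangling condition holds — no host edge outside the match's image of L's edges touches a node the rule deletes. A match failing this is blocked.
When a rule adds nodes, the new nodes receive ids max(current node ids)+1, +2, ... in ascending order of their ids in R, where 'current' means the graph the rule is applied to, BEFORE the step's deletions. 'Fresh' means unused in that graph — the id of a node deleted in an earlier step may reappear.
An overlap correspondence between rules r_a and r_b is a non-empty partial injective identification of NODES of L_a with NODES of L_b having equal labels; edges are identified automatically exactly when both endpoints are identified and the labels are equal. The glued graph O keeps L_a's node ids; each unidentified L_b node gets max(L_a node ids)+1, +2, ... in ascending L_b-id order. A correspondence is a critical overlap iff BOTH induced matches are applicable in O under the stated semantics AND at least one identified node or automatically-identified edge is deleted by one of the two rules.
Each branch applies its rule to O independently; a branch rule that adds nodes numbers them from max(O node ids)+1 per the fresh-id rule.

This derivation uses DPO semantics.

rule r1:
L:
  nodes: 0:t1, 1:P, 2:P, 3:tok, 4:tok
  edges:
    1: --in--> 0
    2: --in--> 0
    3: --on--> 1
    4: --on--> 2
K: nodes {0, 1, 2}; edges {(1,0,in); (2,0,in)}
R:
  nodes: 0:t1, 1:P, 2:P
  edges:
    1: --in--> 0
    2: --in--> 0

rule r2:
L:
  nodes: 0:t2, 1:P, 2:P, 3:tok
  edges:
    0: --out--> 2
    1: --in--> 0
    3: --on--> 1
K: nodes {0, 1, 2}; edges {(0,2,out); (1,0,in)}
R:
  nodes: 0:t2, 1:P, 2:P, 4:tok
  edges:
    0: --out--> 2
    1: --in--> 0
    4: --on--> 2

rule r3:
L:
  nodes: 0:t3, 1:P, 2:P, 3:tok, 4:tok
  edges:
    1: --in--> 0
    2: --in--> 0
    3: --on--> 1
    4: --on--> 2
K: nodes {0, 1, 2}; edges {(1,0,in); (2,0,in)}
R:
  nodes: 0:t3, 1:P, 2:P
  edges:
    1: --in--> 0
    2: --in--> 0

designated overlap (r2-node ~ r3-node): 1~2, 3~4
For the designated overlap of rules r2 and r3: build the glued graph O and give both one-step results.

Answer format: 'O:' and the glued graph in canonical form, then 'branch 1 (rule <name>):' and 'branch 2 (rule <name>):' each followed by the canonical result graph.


O:
nodes: 0:t2, 1:P, 2:P, 3:tok, 4:t3, 5:P, 6:tok
edges: (0,2,out); (1,0,in); (1,4,in); (3,1,on); (5,4,in); (6,5,on)
branch 1 (rule r2):
nodes: 0:t2, 1:P, 2:P, 4:t3, 5:P, 6:tok, 7:tok
edges: (0,2,out); (1,0,in); (1,4,in); (5,4,in); (6,5,on); (7,2,on)
branch 2 (rule r3):
nodes: 0:t2, 1:P, 2:P, 4:t3, 5:P
edges: (0,2,out); (1,0,in); (1,4,in); (5,4,in)


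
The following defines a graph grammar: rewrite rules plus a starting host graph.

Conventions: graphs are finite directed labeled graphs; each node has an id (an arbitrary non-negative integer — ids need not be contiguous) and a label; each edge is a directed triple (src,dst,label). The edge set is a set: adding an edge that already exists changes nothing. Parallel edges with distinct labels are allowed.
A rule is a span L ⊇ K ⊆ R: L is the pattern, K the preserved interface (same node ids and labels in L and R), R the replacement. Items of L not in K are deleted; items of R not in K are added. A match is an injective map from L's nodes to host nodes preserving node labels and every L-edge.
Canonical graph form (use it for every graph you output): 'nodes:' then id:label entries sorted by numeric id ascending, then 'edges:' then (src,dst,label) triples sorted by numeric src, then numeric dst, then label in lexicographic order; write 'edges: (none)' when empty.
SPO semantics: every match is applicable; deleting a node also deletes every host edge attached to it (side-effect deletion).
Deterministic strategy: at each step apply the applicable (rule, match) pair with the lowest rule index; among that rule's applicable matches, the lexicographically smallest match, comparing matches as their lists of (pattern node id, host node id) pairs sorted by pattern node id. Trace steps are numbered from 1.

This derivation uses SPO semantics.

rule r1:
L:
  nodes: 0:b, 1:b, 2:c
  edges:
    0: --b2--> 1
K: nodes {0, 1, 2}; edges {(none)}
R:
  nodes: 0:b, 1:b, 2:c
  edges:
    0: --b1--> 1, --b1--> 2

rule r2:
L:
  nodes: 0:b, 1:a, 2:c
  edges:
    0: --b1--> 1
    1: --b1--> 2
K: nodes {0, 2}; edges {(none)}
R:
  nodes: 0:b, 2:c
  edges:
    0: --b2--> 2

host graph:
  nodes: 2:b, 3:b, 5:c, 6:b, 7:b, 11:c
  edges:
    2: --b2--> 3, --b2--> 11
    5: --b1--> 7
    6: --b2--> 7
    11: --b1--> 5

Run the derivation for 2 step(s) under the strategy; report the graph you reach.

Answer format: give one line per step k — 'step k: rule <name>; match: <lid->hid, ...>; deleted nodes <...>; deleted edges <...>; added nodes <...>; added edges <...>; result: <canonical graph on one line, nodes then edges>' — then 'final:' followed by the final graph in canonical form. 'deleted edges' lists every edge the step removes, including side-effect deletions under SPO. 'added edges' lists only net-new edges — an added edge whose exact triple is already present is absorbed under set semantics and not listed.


step 1: rule r1; match: 0->2, 1->3, 2->5; deleted nodes (none); deleted edges (2,3,b2); added nodes (none); added edges (2,3,b1); (2,5,b1); result: nodes: 2:b, 3:b, 5:c, 6:b, 7:b, 11:c edges: (2,3,b1); (2,5,b1); (2,11,b2); (5,7,b1); (6,7,b2); (11,5,b1)
step 2: rule r1; match: 0->6, 1->7, 2->5; deleted nodes (none); deleted edges (6,7,b2); added nodes (none); added edges (6,5,b1); (6,7,b1); result: nodes: 2:b, 3:b, 5:c, 6:b, 7:b, 11:c edges: (2,3,b1); (2,5,b1); (2,11,b2); (5,7,b1); (6,5,b1); (6,7,b1); (11,5,b1)
final:
nodes: 2:b, 3:b, 5:c, 6:b, 7:b, 11:c
edges: (2,3,b1); (2,5,b1); (2,11,b2); (5,7,b1); (6,5,b1); (6,7,b1); (11,5,b1)


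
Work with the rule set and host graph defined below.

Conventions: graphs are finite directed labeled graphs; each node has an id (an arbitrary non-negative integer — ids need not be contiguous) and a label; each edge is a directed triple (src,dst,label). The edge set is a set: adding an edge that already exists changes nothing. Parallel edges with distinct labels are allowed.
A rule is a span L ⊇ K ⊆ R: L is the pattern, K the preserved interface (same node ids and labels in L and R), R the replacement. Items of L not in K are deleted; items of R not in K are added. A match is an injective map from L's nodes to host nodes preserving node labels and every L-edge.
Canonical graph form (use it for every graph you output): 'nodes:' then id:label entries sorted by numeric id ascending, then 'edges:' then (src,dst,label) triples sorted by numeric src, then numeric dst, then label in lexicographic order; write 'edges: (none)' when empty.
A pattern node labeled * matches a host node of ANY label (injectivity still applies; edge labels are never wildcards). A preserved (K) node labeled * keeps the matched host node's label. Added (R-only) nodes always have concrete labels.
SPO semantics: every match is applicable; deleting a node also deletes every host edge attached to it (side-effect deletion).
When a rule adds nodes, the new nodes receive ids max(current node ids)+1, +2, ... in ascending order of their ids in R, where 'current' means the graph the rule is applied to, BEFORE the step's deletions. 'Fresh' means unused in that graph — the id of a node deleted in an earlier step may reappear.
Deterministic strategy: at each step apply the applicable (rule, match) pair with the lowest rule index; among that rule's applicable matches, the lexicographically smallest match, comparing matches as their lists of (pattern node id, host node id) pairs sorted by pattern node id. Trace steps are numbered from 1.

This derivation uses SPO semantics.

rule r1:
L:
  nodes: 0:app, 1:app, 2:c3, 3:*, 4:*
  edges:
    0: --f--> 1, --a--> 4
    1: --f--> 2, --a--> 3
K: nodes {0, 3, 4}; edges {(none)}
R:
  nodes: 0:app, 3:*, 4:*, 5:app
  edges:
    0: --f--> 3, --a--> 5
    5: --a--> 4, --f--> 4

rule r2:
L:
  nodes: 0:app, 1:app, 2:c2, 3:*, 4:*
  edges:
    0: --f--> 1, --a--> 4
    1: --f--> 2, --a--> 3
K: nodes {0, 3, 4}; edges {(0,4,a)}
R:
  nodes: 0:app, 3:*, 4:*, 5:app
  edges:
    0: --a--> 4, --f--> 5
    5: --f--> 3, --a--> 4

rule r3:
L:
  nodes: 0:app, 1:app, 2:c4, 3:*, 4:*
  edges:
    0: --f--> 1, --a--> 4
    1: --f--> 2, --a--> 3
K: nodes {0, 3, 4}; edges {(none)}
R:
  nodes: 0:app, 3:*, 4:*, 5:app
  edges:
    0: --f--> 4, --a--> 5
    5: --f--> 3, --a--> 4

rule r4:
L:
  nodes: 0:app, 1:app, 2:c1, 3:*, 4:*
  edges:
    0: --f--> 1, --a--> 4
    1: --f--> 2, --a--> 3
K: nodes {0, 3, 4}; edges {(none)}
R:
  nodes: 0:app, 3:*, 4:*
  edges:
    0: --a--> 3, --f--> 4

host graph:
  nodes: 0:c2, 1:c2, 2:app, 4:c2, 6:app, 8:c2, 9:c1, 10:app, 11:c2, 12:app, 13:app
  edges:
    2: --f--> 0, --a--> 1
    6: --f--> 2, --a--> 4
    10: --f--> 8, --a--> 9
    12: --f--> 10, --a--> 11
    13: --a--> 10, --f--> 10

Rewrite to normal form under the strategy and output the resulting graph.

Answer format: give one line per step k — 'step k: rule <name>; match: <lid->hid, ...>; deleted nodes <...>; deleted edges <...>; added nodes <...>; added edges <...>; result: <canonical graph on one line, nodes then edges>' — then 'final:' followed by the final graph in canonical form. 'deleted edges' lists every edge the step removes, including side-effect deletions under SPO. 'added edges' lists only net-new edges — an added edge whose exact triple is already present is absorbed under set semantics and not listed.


step 1: rule r2; match: 0->6, 1->2, 2->0, 3->1, 4->4; deleted nodes 0, 2; deleted edges (2,0,f); (2,1,a); (6,2,f); added nodes 14; added edges (6,14,f); (14,1,f); (14,4,a); result: nodes: 1:c2, 4:c2, 6:app, 8:c2, 9:c1, 10:app, 11:c2, 12:app, 13:app, 14:app edges: (6,4,a); (6,14,f); (10,8,f); (10,9,a); (12,10,f); (12,11,a); (13,10,a); (13,10,f); (14,1,f); (14,4,a)
step 2: rule r2; match: 0->12, 1->10, 2->8, 3->9, 4->11; deleted nodes 8, 10; deleted edges (10,8,f); (10,9,a); (12,10,f); (13,10,a); (13,10,f); added nodes 15; added edges (12,15,f); (15,9,f); (15,11,a); result: nodes: 1:c2, 4:c2, 6:app, 9:c1, 11:c2, 12:app, 13:app, 14:app, 15:app edges: (6,4,a); (6,14,f); (12,11,a); (12,15,f); (14,1,f); (14,4,a); (15,9,f); (15,11,a)
final:
nodes: 1:c2, 4:c2, 6:app, 9:c1, 11:c2, 12:app, 13:app, 14:app, 15:app
edges: (6,4,a); (6,14,f); (12,11,a); (12,15,f); (14,1,f); (14,4,a); (15,9,f); (15,11,a)
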